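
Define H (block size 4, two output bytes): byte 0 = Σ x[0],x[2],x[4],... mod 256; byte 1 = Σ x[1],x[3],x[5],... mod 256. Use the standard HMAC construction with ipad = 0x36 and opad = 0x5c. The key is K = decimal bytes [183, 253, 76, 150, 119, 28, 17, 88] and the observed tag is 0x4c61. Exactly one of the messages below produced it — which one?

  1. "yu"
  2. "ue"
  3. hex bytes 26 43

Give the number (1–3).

3

Key decimal bytes [183, 253, 76, 150, 119, 28, 17, 88] = b7 fd 4c 96 77 1c 11 58 is 8 bytes > B = 4, so hash it first: H(key) = 8b 07, then zero-pad to 4 bytes: K' = 8b 07 00 00.
K' ⊕ ipad = bd 31 36 36; K' ⊕ opad = d7 5b 5c 5c.
m1: inner = H(bd 31 36 36 79 75) = 6c dc; tag = H(d7 5b 5c 5c 6c dc) = 9f93
m2: inner = H(bd 31 36 36 75 65) = 68 cc; tag = H(d7 5b 5c 5c 68 cc) = 9b83
m3: inner = H(bd 31 36 36 26 43) = 19 aa; tag = H(d7 5b 5c 5c 19 aa) = 4c61 ← matches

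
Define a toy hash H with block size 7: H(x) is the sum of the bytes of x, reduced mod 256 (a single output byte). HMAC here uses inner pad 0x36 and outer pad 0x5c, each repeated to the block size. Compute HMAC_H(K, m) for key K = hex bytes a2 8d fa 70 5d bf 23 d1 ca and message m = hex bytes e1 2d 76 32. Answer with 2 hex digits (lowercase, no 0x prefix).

Key hex bytes a2 8d fa 70 5d bf 23 d1 ca is 9 bytes > B = 7, so hash it first: H(key) = 73, then zero-pad to 7 bytes: K' = 73 00 00 00 00 00 00.
K' ⊕ ipad = 45 36 36 36 36 36 36.  K' ⊕ opad = 2f 5c 5c 5c 5c 5c 5c.
Inner input = (K'⊕ipad) ∥ m = 45 36 36 36 36 36 36 ∥ e1 2d 76 32.
Inner hash: sum = 69+54+54+54+54+54+54+225+45+118+50 = 831; mod 256 = 63 → 3f.
Outer input = (K'⊕opad) ∥ inner = 2f 5c 5c 5c 5c 5c 5c ∥ 3f.
Outer hash (tag): sum = 47+92+92+92+92+92+92+63 = 662; mod 256 = 150 → 96.

96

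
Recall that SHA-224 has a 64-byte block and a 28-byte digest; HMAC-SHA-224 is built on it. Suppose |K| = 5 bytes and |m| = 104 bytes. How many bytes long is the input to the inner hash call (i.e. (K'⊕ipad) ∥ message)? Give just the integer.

Key is 5 ≤ 64 bytes, zero-padded: |K'| = 64.
Inner input = (K'⊕ipad) ∥ m → 64 + 104 = 168 bytes.

168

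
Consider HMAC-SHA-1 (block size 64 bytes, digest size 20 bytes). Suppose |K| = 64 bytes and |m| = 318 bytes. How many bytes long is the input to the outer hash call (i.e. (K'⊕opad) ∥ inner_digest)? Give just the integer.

Key is 64 ≤ 64 bytes, zero-padded: |K'| = 64.
Outer input = (K'⊕opad) ∥ H(inner) → 64 + 20 = 84 bytes.

84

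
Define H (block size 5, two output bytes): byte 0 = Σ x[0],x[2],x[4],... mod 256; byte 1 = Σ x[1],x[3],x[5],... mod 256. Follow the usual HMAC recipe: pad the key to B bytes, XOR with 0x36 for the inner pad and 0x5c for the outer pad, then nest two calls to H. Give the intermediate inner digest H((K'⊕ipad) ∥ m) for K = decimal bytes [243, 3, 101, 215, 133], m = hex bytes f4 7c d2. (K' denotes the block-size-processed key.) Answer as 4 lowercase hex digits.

47dc

Key decimal bytes [243, 3, 101, 215, 133] = f3 03 65 d7 85 is exactly B = 5 bytes: K' = f3 03 65 d7 85.
K' ⊕ ipad = c5 35 53 e1 b3.
Inner input = c5 35 53 e1 b3 ∥ f4 7c d2.
Inner hash: even-index sum = 583 mod 256 = 71; odd-index sum = 732 mod 256 = 220 → 47 dc.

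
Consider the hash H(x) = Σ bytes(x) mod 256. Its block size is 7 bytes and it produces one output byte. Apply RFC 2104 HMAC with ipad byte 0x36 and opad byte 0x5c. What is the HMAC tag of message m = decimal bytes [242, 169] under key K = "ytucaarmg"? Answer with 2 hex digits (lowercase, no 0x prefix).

Key "ytucaarmg" = 79 74 75 63 61 61 72 6d 67 is 9 bytes > B = 7, so hash it first: H(key) = cd, then zero-pad to 7 bytes: K' = cd 00 00 00 00 00 00.
K' ⊕ ipad = fb 36 36 36 36 36 36.  K' ⊕ opad = 91 5c 5c 5c 5c 5c 5c.
Inner input = (K'⊕ipad) ∥ m = fb 36 36 36 36 36 36 ∥ f2 a9.
Inner hash: sum = 251+54+54+54+54+54+54+242+169 = 986; mod 256 = 218 → da.
Outer input = (K'⊕opad) ∥ inner = 91 5c 5c 5c 5c 5c 5c ∥ da.
Outer hash (tag): sum = 145+92+92+92+92+92+92+218 = 915; mod 256 = 147 → 93.

93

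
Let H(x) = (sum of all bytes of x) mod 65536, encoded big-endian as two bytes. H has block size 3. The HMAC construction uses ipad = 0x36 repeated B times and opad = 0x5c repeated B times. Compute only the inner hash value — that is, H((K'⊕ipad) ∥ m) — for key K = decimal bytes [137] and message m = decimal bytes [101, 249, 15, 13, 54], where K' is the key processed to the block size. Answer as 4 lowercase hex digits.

Key decimal bytes [137] = 89 is 1 byte ≤ B = 3; zero-pad to 3 bytes: K' = 89 00 00.
K' ⊕ ipad = bf 36 36.
Inner input = bf 36 36 ∥ 65 f9 0f 0d 36.
Inner hash: sum = 191+54+54+101+249+15+13+54 = 731 → 02 db.

02db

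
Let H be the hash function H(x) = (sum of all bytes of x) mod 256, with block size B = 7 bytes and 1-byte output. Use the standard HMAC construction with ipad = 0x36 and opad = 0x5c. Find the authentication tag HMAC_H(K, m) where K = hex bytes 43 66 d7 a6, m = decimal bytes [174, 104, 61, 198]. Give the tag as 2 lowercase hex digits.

Key hex bytes 43 66 d7 a6 is 4 bytes ≤ B = 7; zero-pad to 7 bytes: K' = 43 66 d7 a6 00 00 00.
K' ⊕ ipad = 75 50 e1 90 36 36 36.  K' ⊕ opad = 1f 3a 8b fa 5c 5c 5c.
Inner input = (K'⊕ipad) ∥ m = 75 50 e1 90 36 36 36 ∥ ae 68 3d c6.
Inner hash: sum = 117+80+225+144+54+54+54+174+104+61+198 = 1265; mod 256 = 241 → f1.
Outer input = (K'⊕opad) ∥ inner = 1f 3a 8b fa 5c 5c 5c ∥ f1.
Outer hash (tag): sum = 31+58+139+250+92+92+92+241 = 995; mod 256 = 227 → e3.

e3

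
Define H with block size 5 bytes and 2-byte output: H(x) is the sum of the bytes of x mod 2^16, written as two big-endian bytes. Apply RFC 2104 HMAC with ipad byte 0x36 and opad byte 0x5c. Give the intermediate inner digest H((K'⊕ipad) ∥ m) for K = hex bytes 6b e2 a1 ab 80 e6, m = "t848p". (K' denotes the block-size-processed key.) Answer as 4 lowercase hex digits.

Key hex bytes 6b e2 a1 ab 80 e6 is 6 bytes > B = 5, so hash it first: H(key) = 03 ff, then zero-pad to 5 bytes: K' = 03 ff 00 00 00.
K' ⊕ ipad = 35 c9 36 36 36.
Inner input = 35 c9 36 36 36 ∥ 74 38 34 38 70.
Inner hash: sum = 53+201+54+54+54+116+56+52+56+112 = 808 → 03 28.

0328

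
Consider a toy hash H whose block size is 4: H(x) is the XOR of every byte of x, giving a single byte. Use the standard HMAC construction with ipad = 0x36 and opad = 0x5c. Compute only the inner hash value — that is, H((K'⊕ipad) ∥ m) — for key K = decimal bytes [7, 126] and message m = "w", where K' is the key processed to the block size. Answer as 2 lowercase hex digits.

0e

Key decimal bytes [7, 126] = 07 7e is 2 bytes ≤ B = 4; zero-pad to 4 bytes: K' = 07 7e 00 00.
K' ⊕ ipad = 31 48 36 36.
Inner input = 31 48 36 36 ∥ 77.
Inner hash: XOR 31⊕48⊕36⊕36⊕77 = 0e.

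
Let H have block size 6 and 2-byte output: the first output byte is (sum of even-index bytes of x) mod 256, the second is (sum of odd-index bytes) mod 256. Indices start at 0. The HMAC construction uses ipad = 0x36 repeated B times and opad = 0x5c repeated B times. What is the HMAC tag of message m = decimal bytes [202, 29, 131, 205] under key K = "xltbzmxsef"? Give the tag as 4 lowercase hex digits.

Key "xltbzmxsef" = 78 6c 74 62 7a 6d 78 73 65 66 is 10 bytes > B = 6, so hash it first: H(key) = 43 14, then zero-pad to 6 bytes: K' = 43 14 00 00 00 00.
K' ⊕ ipad = 75 22 36 36 36 36.  K' ⊕ opad = 1f 48 5c 5c 5c 5c.
Inner input = (K'⊕ipad) ∥ m = 75 22 36 36 36 36 ∥ ca 1d 83 cd.
Inner hash: even-index sum = 558 mod 256 = 46; odd-index sum = 376 mod 256 = 120 → 2e 78.
Outer input = (K'⊕opad) ∥ inner = 1f 48 5c 5c 5c 5c ∥ 2e 78.
Outer hash (tag): even-index sum = 261 mod 256 = 5; odd-index sum = 376 mod 256 = 120 → 05 78.

0578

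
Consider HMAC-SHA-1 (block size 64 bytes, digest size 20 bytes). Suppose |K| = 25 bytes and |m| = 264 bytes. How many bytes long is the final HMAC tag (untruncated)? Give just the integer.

The tag is one SHA-1 digest: 20 bytes.

20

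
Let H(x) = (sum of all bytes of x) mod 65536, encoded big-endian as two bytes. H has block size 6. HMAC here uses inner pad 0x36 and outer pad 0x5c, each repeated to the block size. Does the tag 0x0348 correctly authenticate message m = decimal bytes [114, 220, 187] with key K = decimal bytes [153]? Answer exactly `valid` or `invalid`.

invalid

Key decimal bytes [153] = 99 is 1 byte ≤ B = 6; zero-pad to 6 bytes: K' = 99 00 00 00 00 00.
K' ⊕ ipad = af 36 36 36 36 36; K' ⊕ opad = c5 5c 5c 5c 5c 5c.
Inner hash: sum = 175+54+54+54+54+54+114+220+187 = 966 → 03 c6.
Outer hash (recomputed tag): sum = 197+92+92+92+92+92+3+198 = 858 → 03 5a.
Recomputed tag = 035a; claimed = 0348 → mismatch.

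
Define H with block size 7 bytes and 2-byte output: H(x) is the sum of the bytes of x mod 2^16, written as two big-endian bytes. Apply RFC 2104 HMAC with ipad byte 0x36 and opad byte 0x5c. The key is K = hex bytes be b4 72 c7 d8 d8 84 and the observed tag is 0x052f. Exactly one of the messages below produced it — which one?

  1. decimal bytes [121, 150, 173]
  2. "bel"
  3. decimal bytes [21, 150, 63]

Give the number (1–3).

3

Key hex bytes be b4 72 c7 d8 d8 84 is exactly B = 7 bytes: K' = be b4 72 c7 d8 d8 84.
K' ⊕ ipad = 88 82 44 f1 ee ee b2; K' ⊕ opad = e2 e8 2e 9b 84 84 d8.
m1: inner = H(88 82 44 f1 ee ee b2 79 96 ad) = 06 89; tag = H(e2 e8 2e 9b 84 84 d8 06 89) = 0502
m2: inner = H(88 82 44 f1 ee ee b2 62 65 6c) = 06 00; tag = H(e2 e8 2e 9b 84 84 d8 06 00) = 0479
m3: inner = H(88 82 44 f1 ee ee b2 15 96 3f) = 05 b7; tag = H(e2 e8 2e 9b 84 84 d8 05 b7) = 052f ← matches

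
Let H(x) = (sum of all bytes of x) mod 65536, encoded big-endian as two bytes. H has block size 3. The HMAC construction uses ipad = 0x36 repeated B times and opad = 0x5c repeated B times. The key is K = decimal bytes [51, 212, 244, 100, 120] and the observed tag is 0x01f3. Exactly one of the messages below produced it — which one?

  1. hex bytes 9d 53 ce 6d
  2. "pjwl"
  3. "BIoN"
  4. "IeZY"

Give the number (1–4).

4

Key decimal bytes [51, 212, 244, 100, 120] = 33 d4 f4 64 78 is 5 bytes > B = 3, so hash it first: H(key) = 02 d7, then zero-pad to 3 bytes: K' = 02 d7 00.
K' ⊕ ipad = 34 e1 36; K' ⊕ opad = 5e 8b 5c.
m1: inner = H(34 e1 36 9d 53 ce 6d) = 03 76; tag = H(5e 8b 5c 03 76) = 01be
m2: inner = H(34 e1 36 70 6a 77 6c) = 03 08; tag = H(5e 8b 5c 03 08) = 0150
m3: inner = H(34 e1 36 42 49 6f 4e) = 02 93; tag = H(5e 8b 5c 02 93) = 01da
m4: inner = H(34 e1 36 49 65 5a 59) = 02 ac; tag = H(5e 8b 5c 02 ac) = 01f3 ← matches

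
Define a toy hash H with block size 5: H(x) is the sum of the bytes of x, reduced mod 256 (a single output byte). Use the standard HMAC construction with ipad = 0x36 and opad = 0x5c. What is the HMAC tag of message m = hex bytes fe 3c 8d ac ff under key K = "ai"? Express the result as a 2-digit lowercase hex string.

Key "ai" = 61 69 is 2 bytes ≤ B = 5; zero-pad to 5 bytes: K' = 61 69 00 00 00.
K' ⊕ ipad = 57 5f 36 36 36.  K' ⊕ opad = 3d 35 5c 5c 5c.
Inner input = (K'⊕ipad) ∥ m = 57 5f 36 36 36 ∥ fe 3c 8d ac ff.
Inner hash: sum = 87+95+54+54+54+254+60+141+172+255 = 1226; mod 256 = 202 → ca.
Outer input = (K'⊕opad) ∥ inner = 3d 35 5c 5c 5c ∥ ca.
Outer hash (tag): sum = 61+53+92+92+92+202 = 592; mod 256 = 80 → 50.

50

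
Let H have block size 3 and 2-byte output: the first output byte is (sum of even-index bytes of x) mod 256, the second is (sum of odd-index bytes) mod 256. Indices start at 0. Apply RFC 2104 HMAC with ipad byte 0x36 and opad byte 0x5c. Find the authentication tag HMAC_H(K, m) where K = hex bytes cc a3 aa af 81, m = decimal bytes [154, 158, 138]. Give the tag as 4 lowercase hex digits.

8fa3

Key hex bytes cc a3 aa af 81 is 5 bytes > B = 3, so hash it first: H(key) = f7 52, then zero-pad to 3 bytes: K' = f7 52 00.
K' ⊕ ipad = c1 64 36.  K' ⊕ opad = ab 0e 5c.
Inner input = (K'⊕ipad) ∥ m = c1 64 36 ∥ 9a 9e 8a.
Inner hash: even-index sum = 405 mod 256 = 149; odd-index sum = 392 mod 256 = 136 → 95 88.
Outer input = (K'⊕opad) ∥ inner = ab 0e 5c ∥ 95 88.
Outer hash (tag): even-index sum = 399 mod 256 = 143; odd-index sum = 163 mod 256 = 163 → 8f a3.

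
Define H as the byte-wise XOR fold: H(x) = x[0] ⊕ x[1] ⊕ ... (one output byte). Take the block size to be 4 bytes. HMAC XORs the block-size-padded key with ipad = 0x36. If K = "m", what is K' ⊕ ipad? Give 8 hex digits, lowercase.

Key "m" = 6d is 1 byte ≤ B = 4; zero-pad to 4 bytes: K' = 6d 00 00 00.
XOR each byte with 0x36: 6d⊕36=5b, 00⊕36=36, 00⊕36=36, 00⊕36=36.

5b363636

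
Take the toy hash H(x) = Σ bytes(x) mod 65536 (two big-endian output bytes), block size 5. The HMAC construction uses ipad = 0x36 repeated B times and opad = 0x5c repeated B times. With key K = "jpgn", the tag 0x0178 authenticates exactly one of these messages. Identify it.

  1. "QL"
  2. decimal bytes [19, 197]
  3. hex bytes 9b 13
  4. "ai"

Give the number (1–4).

Key "jpgn" = 6a 70 67 6e is 4 bytes ≤ B = 5; zero-pad to 5 bytes: K' = 6a 70 67 6e 00.
K' ⊕ ipad = 5c 46 51 58 36; K' ⊕ opad = 36 2c 3b 32 5c.
m1: inner = H(5c 46 51 58 36 51 4c) = 02 1e; tag = H(36 2c 3b 32 5c 02 1e) = 014b
m2: inner = H(5c 46 51 58 36 13 c5) = 02 59; tag = H(36 2c 3b 32 5c 02 59) = 0186
m3: inner = H(5c 46 51 58 36 9b 13) = 02 2f; tag = H(36 2c 3b 32 5c 02 2f) = 015c
m4: inner = H(5c 46 51 58 36 61 69) = 02 4b; tag = H(36 2c 3b 32 5c 02 4b) = 0178 ← matches

4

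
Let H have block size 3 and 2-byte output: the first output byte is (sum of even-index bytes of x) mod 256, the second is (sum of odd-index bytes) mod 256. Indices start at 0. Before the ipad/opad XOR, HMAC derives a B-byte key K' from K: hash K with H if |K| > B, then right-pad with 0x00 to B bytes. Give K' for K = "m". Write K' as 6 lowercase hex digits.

6d0000

Key "m" = 6d is 1 byte ≤ B = 3; zero-pad to 3 bytes: K' = 6d 00 00.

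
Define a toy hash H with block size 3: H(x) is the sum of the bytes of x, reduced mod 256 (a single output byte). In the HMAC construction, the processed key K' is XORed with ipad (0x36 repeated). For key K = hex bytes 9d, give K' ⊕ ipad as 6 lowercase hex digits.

Key hex bytes 9d is 1 byte ≤ B = 3; zero-pad to 3 bytes: K' = 9d 00 00.
XOR each byte with 0x36: 9d⊕36=ab, 00⊕36=36, 00⊕36=36.

ab3636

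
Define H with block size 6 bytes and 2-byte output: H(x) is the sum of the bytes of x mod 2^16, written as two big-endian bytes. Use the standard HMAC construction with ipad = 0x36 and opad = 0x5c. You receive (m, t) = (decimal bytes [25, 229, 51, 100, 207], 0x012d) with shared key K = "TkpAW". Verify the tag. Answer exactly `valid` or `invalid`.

Key "TkpAW" = 54 6b 70 41 57 is 5 bytes ≤ B = 6; zero-pad to 6 bytes: K' = 54 6b 70 41 57 00.
K' ⊕ ipad = 62 5d 46 77 61 36; K' ⊕ opad = 08 37 2c 1d 0b 5c.
Inner hash: sum = 98+93+70+119+97+54+25+229+51+100+207 = 1143 → 04 77.
Outer hash (recomputed tag): sum = 8+55+44+29+11+92+4+119 = 362 → 01 6a.
Recomputed tag = 016a; claimed = 012d → mismatch.

invalid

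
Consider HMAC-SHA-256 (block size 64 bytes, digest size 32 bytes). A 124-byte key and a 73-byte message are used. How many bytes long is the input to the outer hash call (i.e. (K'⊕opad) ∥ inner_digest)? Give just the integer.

Key is 124 > 64 bytes, so it is hashed to 32 bytes then zero-padded to 64: |K'| = 64.
Outer input = (K'⊕opad) ∥ H(inner) → 64 + 32 = 96 bytes.

96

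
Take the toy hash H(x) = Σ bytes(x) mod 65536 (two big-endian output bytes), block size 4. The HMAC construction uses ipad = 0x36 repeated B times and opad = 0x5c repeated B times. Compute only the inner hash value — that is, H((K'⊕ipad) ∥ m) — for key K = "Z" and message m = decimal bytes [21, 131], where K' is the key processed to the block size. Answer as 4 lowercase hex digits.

Key "Z" = 5a is 1 byte ≤ B = 4; zero-pad to 4 bytes: K' = 5a 00 00 00.
K' ⊕ ipad = 6c 36 36 36.
Inner input = 6c 36 36 36 ∥ 15 83.
Inner hash: sum = 108+54+54+54+21+131 = 422 → 01 a6.

01a6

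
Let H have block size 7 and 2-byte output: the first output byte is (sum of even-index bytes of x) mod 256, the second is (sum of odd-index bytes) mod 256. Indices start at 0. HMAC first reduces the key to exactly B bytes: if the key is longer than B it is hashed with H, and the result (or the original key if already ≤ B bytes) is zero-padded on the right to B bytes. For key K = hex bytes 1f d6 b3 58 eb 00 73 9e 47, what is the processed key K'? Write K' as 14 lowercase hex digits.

77cc0000000000

|K| = 9 > B = 7, so first hash the key.
H(K): even-index sum = 631 mod 256 = 119; odd-index sum = 460 mod 256 = 204 → 77 cc.
Zero-pad H(K) = 77 cc to 7 bytes: K' = 77 cc 00 00 00 00 00.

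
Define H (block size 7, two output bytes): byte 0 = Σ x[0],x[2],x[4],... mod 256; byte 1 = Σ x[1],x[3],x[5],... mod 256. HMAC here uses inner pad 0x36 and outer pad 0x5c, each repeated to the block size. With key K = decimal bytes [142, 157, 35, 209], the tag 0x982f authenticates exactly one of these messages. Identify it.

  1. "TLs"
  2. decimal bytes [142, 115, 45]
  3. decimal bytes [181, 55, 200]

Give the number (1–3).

1

Key decimal bytes [142, 157, 35, 209] = 8e 9d 23 d1 is 4 bytes ≤ B = 7; zero-pad to 7 bytes: K' = 8e 9d 23 d1 00 00 00.
K' ⊕ ipad = b8 ab 15 e7 36 36 36; K' ⊕ opad = d2 c1 7f 8d 5c 5c 5c.
m1: inner = H(b8 ab 15 e7 36 36 36 54 4c 73) = 85 8f; tag = H(d2 c1 7f 8d 5c 5c 5c 85 8f) = 982f ← matches
m2: inner = H(b8 ab 15 e7 36 36 36 8e 73 2d) = ac 83; tag = H(d2 c1 7f 8d 5c 5c 5c ac 83) = 8c56
m3: inner = H(b8 ab 15 e7 36 36 36 b5 37 c8) = 70 45; tag = H(d2 c1 7f 8d 5c 5c 5c 70 45) = 4e1a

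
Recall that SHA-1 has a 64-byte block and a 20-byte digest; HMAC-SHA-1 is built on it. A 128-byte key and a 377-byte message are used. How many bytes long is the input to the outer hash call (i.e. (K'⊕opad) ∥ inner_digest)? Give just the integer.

84

Key is 128 > 64 bytes, so it is hashed to 20 bytes then zero-padded to 64: |K'| = 64.
Outer input = (K'⊕opad) ∥ H(inner) → 64 + 20 = 84 bytes.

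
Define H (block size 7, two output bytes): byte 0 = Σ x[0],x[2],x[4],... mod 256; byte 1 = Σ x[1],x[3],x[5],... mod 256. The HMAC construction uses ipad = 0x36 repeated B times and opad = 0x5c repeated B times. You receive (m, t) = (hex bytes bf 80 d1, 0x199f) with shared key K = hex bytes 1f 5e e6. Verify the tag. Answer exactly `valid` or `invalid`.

valid

Key hex bytes 1f 5e e6 is 3 bytes ≤ B = 7; zero-pad to 7 bytes: K' = 1f 5e e6 00 00 00 00.
K' ⊕ ipad = 29 68 d0 36 36 36 36; K' ⊕ opad = 43 02 ba 5c 5c 5c 5c.
Inner hash: even-index sum = 485 mod 256 = 229; odd-index sum = 612 mod 256 = 100 → e5 64.
Outer hash (recomputed tag): even-index sum = 537 mod 256 = 25; odd-index sum = 415 mod 256 = 159 → 19 9f.
Recomputed tag = 199f; claimed = 199f → match.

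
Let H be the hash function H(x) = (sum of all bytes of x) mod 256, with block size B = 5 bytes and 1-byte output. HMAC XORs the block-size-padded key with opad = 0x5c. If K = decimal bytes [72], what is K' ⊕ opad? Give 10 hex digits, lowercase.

Key decimal bytes [72] = 48 is 1 byte ≤ B = 5; zero-pad to 5 bytes: K' = 48 00 00 00 00.
XOR each byte with 0x5c: 48⊕5c=14, 00⊕5c=5c, 00⊕5c=5c, 00⊕5c=5c, 00⊕5c=5c.

145c5c5c5c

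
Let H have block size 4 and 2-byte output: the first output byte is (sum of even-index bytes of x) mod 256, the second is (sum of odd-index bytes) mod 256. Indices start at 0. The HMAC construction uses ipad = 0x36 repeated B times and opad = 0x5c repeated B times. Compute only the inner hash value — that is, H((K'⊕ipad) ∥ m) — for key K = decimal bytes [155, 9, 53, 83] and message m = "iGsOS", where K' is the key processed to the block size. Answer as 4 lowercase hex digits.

df3a

Key decimal bytes [155, 9, 53, 83] = 9b 09 35 53 is exactly B = 4 bytes: K' = 9b 09 35 53.
K' ⊕ ipad = ad 3f 03 65.
Inner input = ad 3f 03 65 ∥ 69 47 73 4f 53.
Inner hash: even-index sum = 479 mod 256 = 223; odd-index sum = 314 mod 256 = 58 → df 3a.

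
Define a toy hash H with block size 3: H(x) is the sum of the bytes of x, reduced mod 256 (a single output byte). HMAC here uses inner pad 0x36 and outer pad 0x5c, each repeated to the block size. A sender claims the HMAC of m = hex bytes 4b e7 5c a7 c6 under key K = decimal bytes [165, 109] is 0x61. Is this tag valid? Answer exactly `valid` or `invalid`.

invalid

Key decimal bytes [165, 109] = a5 6d is 2 bytes ≤ B = 3; zero-pad to 3 bytes: K' = a5 6d 00.
K' ⊕ ipad = 93 5b 36; K' ⊕ opad = f9 31 5c.
Inner hash: sum = 147+91+54+75+231+92+167+198 = 1055; mod 256 = 31 → 1f.
Outer hash (recomputed tag): sum = 249+49+92+31 = 421; mod 256 = 165 → a5.
Recomputed tag = a5; claimed = 61 → mismatch.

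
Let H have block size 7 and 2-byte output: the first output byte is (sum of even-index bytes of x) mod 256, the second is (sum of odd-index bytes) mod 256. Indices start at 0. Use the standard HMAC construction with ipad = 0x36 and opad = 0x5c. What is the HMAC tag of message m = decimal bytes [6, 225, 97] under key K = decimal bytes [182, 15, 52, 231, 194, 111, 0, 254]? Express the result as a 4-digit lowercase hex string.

Key decimal bytes [182, 15, 52, 231, 194, 111, 0, 254] = b6 0f 34 e7 c2 6f 00 fe is 8 bytes > B = 7, so hash it first: H(key) = ac 63, then zero-pad to 7 bytes: K' = ac 63 00 00 00 00 00.
K' ⊕ ipad = 9a 55 36 36 36 36 36.  K' ⊕ opad = f0 3f 5c 5c 5c 5c 5c.
Inner input = (K'⊕ipad) ∥ m = 9a 55 36 36 36 36 36 ∥ 06 e1 61.
Inner hash: even-index sum = 541 mod 256 = 29; odd-index sum = 296 mod 256 = 40 → 1d 28.
Outer input = (K'⊕opad) ∥ inner = f0 3f 5c 5c 5c 5c 5c ∥ 1d 28.
Outer hash (tag): even-index sum = 556 mod 256 = 44; odd-index sum = 276 mod 256 = 20 → 2c 14.

2c14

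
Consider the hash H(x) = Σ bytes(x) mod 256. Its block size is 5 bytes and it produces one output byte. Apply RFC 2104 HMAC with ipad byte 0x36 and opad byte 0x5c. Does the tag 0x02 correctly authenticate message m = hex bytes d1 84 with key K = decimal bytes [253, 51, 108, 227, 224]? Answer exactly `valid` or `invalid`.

Key decimal bytes [253, 51, 108, 227, 224] = fd 33 6c e3 e0 is exactly B = 5 bytes: K' = fd 33 6c e3 e0.
K' ⊕ ipad = cb 05 5a d5 d6; K' ⊕ opad = a1 6f 30 bf bc.
Inner hash: sum = 203+5+90+213+214+209+132 = 1066; mod 256 = 42 → 2a.
Outer hash (recomputed tag): sum = 161+111+48+191+188+42 = 741; mod 256 = 229 → e5.
Recomputed tag = e5; claimed = 02 → mismatch.

invalid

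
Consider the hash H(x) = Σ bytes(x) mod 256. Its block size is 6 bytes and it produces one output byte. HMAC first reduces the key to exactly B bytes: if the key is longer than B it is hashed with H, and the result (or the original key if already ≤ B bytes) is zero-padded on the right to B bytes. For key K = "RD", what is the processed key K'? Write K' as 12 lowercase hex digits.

Key "RD" = 52 44 is 2 bytes ≤ B = 6; zero-pad to 6 bytes: K' = 52 44 00 00 00 00.

524400000000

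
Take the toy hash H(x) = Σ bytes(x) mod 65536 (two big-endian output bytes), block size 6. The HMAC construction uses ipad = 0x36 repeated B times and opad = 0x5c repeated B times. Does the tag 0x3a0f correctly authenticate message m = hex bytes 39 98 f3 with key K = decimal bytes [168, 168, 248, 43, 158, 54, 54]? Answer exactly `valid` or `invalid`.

invalid

Key decimal bytes [168, 168, 248, 43, 158, 54, 54] = a8 a8 f8 2b 9e 36 36 is 7 bytes > B = 6, so hash it first: H(key) = 03 7d, then zero-pad to 6 bytes: K' = 03 7d 00 00 00 00.
K' ⊕ ipad = 35 4b 36 36 36 36; K' ⊕ opad = 5f 21 5c 5c 5c 5c.
Inner hash: sum = 53+75+54+54+54+54+57+152+243 = 796 → 03 1c.
Outer hash (recomputed tag): sum = 95+33+92+92+92+92+3+28 = 527 → 02 0f.
Recomputed tag = 020f; claimed = 3a0f → mismatch.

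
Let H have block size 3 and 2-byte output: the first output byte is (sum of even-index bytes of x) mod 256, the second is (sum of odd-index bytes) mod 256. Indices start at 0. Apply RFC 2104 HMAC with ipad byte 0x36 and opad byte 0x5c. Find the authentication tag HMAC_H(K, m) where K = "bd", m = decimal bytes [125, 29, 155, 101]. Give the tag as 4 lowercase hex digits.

0444

Key "bd" = 62 64 is 2 bytes ≤ B = 3; zero-pad to 3 bytes: K' = 62 64 00.
K' ⊕ ipad = 54 52 36.  K' ⊕ opad = 3e 38 5c.
Inner input = (K'⊕ipad) ∥ m = 54 52 36 ∥ 7d 1d 9b 65.
Inner hash: even-index sum = 268 mod 256 = 12; odd-index sum = 362 mod 256 = 106 → 0c 6a.
Outer input = (K'⊕opad) ∥ inner = 3e 38 5c ∥ 0c 6a.
Outer hash (tag): even-index sum = 260 mod 256 = 4; odd-index sum = 68 mod 256 = 68 → 04 44.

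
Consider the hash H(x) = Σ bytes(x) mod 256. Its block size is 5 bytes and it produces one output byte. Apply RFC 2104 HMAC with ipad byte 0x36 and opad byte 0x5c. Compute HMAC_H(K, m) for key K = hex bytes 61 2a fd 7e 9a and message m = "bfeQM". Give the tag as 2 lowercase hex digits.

Key hex bytes 61 2a fd 7e 9a is exactly B = 5 bytes: K' = 61 2a fd 7e 9a.
K' ⊕ ipad = 57 1c cb 48 ac.  K' ⊕ opad = 3d 76 a1 22 c6.
Inner input = (K'⊕ipad) ∥ m = 57 1c cb 48 ac ∥ 62 66 65 51 4d.
Inner hash: sum = 87+28+203+72+172+98+102+101+81+77 = 1021; mod 256 = 253 → fd.
Outer input = (K'⊕opad) ∥ inner = 3d 76 a1 22 c6 ∥ fd.
Outer hash (tag): sum = 61+118+161+34+198+253 = 825; mod 256 = 57 → 39.

39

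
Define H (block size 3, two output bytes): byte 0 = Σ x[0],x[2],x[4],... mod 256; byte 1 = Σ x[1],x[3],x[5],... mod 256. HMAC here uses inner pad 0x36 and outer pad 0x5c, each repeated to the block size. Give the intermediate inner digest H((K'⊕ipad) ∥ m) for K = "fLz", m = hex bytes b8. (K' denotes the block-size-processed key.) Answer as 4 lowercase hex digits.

9c32

Key "fLz" = 66 4c 7a is exactly B = 3 bytes: K' = 66 4c 7a.
K' ⊕ ipad = 50 7a 4c.
Inner input = 50 7a 4c ∥ b8.
Inner hash: even-index sum = 156 mod 256 = 156; odd-index sum = 306 mod 256 = 50 → 9c 32.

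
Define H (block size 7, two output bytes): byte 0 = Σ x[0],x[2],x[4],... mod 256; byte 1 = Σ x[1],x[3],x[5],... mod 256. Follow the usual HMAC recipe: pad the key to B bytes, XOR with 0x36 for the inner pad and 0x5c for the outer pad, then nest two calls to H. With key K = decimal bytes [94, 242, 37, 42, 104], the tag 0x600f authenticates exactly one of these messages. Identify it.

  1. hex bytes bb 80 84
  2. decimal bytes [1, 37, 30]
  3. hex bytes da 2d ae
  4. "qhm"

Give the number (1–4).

Key decimal bytes [94, 242, 37, 42, 104] = 5e f2 25 2a 68 is 5 bytes ≤ B = 7; zero-pad to 7 bytes: K' = 5e f2 25 2a 68 00 00.
K' ⊕ ipad = 68 c4 13 1c 5e 36 36; K' ⊕ opad = 02 ae 79 76 34 5c 5c.
m1: inner = H(68 c4 13 1c 5e 36 36 bb 80 84) = 8f 55; tag = H(02 ae 79 76 34 5c 5c 8f 55) = 600f ← matches
m2: inner = H(68 c4 13 1c 5e 36 36 01 25 1e) = 34 35; tag = H(02 ae 79 76 34 5c 5c 34 35) = 40b4
m3: inner = H(68 c4 13 1c 5e 36 36 da 2d ae) = 3c 9e; tag = H(02 ae 79 76 34 5c 5c 3c 9e) = a9bc
m4: inner = H(68 c4 13 1c 5e 36 36 71 68 6d) = 77 f4; tag = H(02 ae 79 76 34 5c 5c 77 f4) = fff7

1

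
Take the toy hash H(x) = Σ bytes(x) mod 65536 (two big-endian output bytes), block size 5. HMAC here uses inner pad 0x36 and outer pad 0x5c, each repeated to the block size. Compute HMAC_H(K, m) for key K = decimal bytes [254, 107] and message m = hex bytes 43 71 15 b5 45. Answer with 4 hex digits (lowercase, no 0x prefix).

Key decimal bytes [254, 107] = fe 6b is 2 bytes ≤ B = 5; zero-pad to 5 bytes: K' = fe 6b 00 00 00.
K' ⊕ ipad = c8 5d 36 36 36.  K' ⊕ opad = a2 37 5c 5c 5c.
Inner input = (K'⊕ipad) ∥ m = c8 5d 36 36 36 ∥ 43 71 15 b5 45.
Inner hash: sum = 200+93+54+54+54+67+113+21+181+69 = 906 → 03 8a.
Outer input = (K'⊕opad) ∥ inner = a2 37 5c 5c 5c ∥ 03 8a.
Outer hash (tag): sum = 162+55+92+92+92+3+138 = 634 → 02 7a.

027a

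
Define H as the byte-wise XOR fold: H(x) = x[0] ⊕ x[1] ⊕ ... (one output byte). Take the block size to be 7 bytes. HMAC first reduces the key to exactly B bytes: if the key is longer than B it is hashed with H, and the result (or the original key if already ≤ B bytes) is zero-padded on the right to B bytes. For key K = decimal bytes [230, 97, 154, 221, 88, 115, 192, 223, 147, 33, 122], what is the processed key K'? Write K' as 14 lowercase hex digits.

3c000000000000

|K| = 11 > B = 7, so first hash the key.
H(K): XOR e6⊕61⊕9a⊕dd⊕58⊕73⊕c0⊕df⊕93⊕21⊕7a = 3c.
Zero-pad H(K) = 3c to 7 bytes: K' = 3c 00 00 00 00 00 00.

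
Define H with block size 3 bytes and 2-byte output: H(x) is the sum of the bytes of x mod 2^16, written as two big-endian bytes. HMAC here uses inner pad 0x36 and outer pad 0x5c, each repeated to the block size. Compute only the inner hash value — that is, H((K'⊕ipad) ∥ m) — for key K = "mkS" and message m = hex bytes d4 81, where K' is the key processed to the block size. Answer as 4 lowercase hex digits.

Key "mkS" = 6d 6b 53 is exactly B = 3 bytes: K' = 6d 6b 53.
K' ⊕ ipad = 5b 5d 65.
Inner input = 5b 5d 65 ∥ d4 81.
Inner hash: sum = 91+93+101+212+129 = 626 → 02 72.

0272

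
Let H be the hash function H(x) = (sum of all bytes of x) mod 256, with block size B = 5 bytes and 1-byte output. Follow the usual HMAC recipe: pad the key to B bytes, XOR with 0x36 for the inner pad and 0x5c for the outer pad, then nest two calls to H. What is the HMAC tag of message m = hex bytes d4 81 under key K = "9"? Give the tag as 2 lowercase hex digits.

11

Key "9" = 39 is 1 byte ≤ B = 5; zero-pad to 5 bytes: K' = 39 00 00 00 00.
K' ⊕ ipad = 0f 36 36 36 36.  K' ⊕ opad = 65 5c 5c 5c 5c.
Inner input = (K'⊕ipad) ∥ m = 0f 36 36 36 36 ∥ d4 81.
Inner hash: sum = 15+54+54+54+54+212+129 = 572; mod 256 = 60 → 3c.
Outer input = (K'⊕opad) ∥ inner = 65 5c 5c 5c 5c ∥ 3c.
Outer hash (tag): sum = 101+92+92+92+92+60 = 529; mod 256 = 17 → 11.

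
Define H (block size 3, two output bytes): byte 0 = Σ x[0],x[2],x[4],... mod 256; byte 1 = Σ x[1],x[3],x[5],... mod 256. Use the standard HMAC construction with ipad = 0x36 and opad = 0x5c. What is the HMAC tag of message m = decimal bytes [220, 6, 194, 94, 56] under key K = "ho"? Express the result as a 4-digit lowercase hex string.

Key "ho" = 68 6f is 2 bytes ≤ B = 3; zero-pad to 3 bytes: K' = 68 6f 00.
K' ⊕ ipad = 5e 59 36.  K' ⊕ opad = 34 33 5c.
Inner input = (K'⊕ipad) ∥ m = 5e 59 36 ∥ dc 06 c2 5e 38.
Inner hash: even-index sum = 248 mod 256 = 248; odd-index sum = 559 mod 256 = 47 → f8 2f.
Outer input = (K'⊕opad) ∥ inner = 34 33 5c ∥ f8 2f.
Outer hash (tag): even-index sum = 191 mod 256 = 191; odd-index sum = 299 mod 256 = 43 → bf 2b.

bf2b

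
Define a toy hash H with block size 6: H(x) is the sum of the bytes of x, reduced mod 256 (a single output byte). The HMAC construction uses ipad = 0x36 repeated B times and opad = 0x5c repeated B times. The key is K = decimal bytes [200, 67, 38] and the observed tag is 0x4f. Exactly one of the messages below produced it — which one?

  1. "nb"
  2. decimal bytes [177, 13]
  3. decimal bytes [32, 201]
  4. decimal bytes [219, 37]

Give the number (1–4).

Key decimal bytes [200, 67, 38] = c8 43 26 is 3 bytes ≤ B = 6; zero-pad to 6 bytes: K' = c8 43 26 00 00 00.
K' ⊕ ipad = fe 75 10 36 36 36; K' ⊕ opad = 94 1f 7a 5c 5c 5c.
m1: inner = H(fe 75 10 36 36 36 6e 62) = f5; tag = H(94 1f 7a 5c 5c 5c f5) = 36
m2: inner = H(fe 75 10 36 36 36 b1 0d) = e3; tag = H(94 1f 7a 5c 5c 5c e3) = 24
m3: inner = H(fe 75 10 36 36 36 20 c9) = 0e; tag = H(94 1f 7a 5c 5c 5c 0e) = 4f ← matches
m4: inner = H(fe 75 10 36 36 36 db 25) = 25; tag = H(94 1f 7a 5c 5c 5c 25) = 66

3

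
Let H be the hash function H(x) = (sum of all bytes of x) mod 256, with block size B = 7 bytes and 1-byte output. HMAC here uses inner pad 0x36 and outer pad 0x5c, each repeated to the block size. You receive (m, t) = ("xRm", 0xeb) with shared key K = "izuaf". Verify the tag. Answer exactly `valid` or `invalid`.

Key "izuaf" = 69 7a 75 61 66 is 5 bytes ≤ B = 7; zero-pad to 7 bytes: K' = 69 7a 75 61 66 00 00.
K' ⊕ ipad = 5f 4c 43 57 50 36 36; K' ⊕ opad = 35 26 29 3d 3a 5c 5c.
Inner hash: sum = 95+76+67+87+80+54+54+120+82+109 = 824; mod 256 = 56 → 38.
Outer hash (recomputed tag): sum = 53+38+41+61+58+92+92+56 = 491; mod 256 = 235 → eb.
Recomputed tag = eb; claimed = eb → match.

valid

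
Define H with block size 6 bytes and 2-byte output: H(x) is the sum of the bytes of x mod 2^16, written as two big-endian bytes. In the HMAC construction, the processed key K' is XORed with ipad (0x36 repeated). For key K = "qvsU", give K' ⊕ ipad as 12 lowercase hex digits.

474045633636

Key "qvsU" = 71 76 73 55 is 4 bytes ≤ B = 6; zero-pad to 6 bytes: K' = 71 76 73 55 00 00.
XOR each byte with 0x36: 71⊕36=47, 76⊕36=40, 73⊕36=45, 55⊕36=63, 00⊕36=36, 00⊕36=36.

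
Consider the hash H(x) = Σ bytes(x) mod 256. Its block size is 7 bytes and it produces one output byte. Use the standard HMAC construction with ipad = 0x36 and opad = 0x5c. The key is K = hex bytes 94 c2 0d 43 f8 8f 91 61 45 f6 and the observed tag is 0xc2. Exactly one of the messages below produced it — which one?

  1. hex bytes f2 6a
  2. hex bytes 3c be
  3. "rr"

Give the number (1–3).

3

Key hex bytes 94 c2 0d 43 f8 8f 91 61 45 f6 is 10 bytes > B = 7, so hash it first: H(key) = 5a, then zero-pad to 7 bytes: K' = 5a 00 00 00 00 00 00.
K' ⊕ ipad = 6c 36 36 36 36 36 36; K' ⊕ opad = 06 5c 5c 5c 5c 5c 5c.
m1: inner = H(6c 36 36 36 36 36 36 f2 6a) = 0c; tag = H(06 5c 5c 5c 5c 5c 5c 0c) = 3a
m2: inner = H(6c 36 36 36 36 36 36 3c be) = aa; tag = H(06 5c 5c 5c 5c 5c 5c aa) = d8
m3: inner = H(6c 36 36 36 36 36 36 72 72) = 94; tag = H(06 5c 5c 5c 5c 5c 5c 94) = c2 ← matches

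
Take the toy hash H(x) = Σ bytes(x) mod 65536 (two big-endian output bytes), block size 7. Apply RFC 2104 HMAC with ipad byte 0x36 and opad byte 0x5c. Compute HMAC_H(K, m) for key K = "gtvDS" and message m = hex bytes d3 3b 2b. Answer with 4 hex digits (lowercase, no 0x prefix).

01be

Key "gtvDS" = 67 74 76 44 53 is 5 bytes ≤ B = 7; zero-pad to 7 bytes: K' = 67 74 76 44 53 00 00.
K' ⊕ ipad = 51 42 40 72 65 36 36.  K' ⊕ opad = 3b 28 2a 18 0f 5c 5c.
Inner input = (K'⊕ipad) ∥ m = 51 42 40 72 65 36 36 ∥ d3 3b 2b.
Inner hash: sum = 81+66+64+114+101+54+54+211+59+43 = 847 → 03 4f.
Outer input = (K'⊕opad) ∥ inner = 3b 28 2a 18 0f 5c 5c ∥ 03 4f.
Outer hash (tag): sum = 59+40+42+24+15+92+92+3+79 = 446 → 01 be.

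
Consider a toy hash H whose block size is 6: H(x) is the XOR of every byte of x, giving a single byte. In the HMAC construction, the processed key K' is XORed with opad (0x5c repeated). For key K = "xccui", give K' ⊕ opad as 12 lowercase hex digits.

243f3f29355c

Key "xccui" = 78 63 63 75 69 is 5 bytes ≤ B = 6; zero-pad to 6 bytes: K' = 78 63 63 75 69 00.
XOR each byte with 0x5c: 78⊕5c=24, 63⊕5c=3f, 63⊕5c=3f, 75⊕5c=29, 69⊕5c=35, 00⊕5c=5c.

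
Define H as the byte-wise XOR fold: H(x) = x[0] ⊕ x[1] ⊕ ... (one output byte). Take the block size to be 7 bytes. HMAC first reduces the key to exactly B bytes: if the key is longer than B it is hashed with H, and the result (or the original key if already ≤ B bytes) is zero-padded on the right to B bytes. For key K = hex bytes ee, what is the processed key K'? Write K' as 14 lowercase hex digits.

Key hex bytes ee is 1 byte ≤ B = 7; zero-pad to 7 bytes: K' = ee 00 00 00 00 00 00.

ee000000000000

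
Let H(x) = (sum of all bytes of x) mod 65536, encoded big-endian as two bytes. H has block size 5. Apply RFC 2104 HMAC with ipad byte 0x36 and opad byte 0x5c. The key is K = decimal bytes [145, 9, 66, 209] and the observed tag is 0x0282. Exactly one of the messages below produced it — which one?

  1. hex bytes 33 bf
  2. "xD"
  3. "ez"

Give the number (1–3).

Key decimal bytes [145, 9, 66, 209] = 91 09 42 d1 is 4 bytes ≤ B = 5; zero-pad to 5 bytes: K' = 91 09 42 d1 00.
K' ⊕ ipad = a7 3f 74 e7 36; K' ⊕ opad = cd 55 1e 8d 5c.
m1: inner = H(a7 3f 74 e7 36 33 bf) = 03 69; tag = H(cd 55 1e 8d 5c 03 69) = 0295
m2: inner = H(a7 3f 74 e7 36 78 44) = 03 33; tag = H(cd 55 1e 8d 5c 03 33) = 025f
m3: inner = H(a7 3f 74 e7 36 65 7a) = 03 56; tag = H(cd 55 1e 8d 5c 03 56) = 0282 ← matches

3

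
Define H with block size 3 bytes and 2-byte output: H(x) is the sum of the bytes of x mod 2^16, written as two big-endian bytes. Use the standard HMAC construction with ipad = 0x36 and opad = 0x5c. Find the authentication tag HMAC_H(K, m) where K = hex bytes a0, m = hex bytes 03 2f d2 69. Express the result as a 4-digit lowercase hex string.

Key hex bytes a0 is 1 byte ≤ B = 3; zero-pad to 3 bytes: K' = a0 00 00.
K' ⊕ ipad = 96 36 36.  K' ⊕ opad = fc 5c 5c.
Inner input = (K'⊕ipad) ∥ m = 96 36 36 ∥ 03 2f d2 69.
Inner hash: sum = 150+54+54+3+47+210+105 = 623 → 02 6f.
Outer input = (K'⊕opad) ∥ inner = fc 5c 5c ∥ 02 6f.
Outer hash (tag): sum = 252+92+92+2+111 = 549 → 02 25.

0225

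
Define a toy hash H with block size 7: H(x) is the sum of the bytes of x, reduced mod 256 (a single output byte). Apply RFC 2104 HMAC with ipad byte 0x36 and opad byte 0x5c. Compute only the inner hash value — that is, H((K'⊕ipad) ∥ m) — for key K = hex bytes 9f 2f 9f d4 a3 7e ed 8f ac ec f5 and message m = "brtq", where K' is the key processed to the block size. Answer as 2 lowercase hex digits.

5a

Key hex bytes 9f 2f 9f d4 a3 7e ed 8f ac ec f5 is 11 bytes > B = 7, so hash it first: H(key) = 6b, then zero-pad to 7 bytes: K' = 6b 00 00 00 00 00 00.
K' ⊕ ipad = 5d 36 36 36 36 36 36.
Inner input = 5d 36 36 36 36 36 36 ∥ 62 72 74 71.
Inner hash: sum = 93+54+54+54+54+54+54+98+114+116+113 = 858; mod 256 = 90 → 5a.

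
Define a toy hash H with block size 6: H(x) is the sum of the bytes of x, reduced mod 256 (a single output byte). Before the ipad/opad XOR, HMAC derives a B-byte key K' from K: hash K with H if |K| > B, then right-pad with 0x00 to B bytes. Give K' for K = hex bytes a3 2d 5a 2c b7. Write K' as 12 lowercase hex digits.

Key hex bytes a3 2d 5a 2c b7 is 5 bytes ≤ B = 6; zero-pad to 6 bytes: K' = a3 2d 5a 2c b7 00.

a32d5a2cb700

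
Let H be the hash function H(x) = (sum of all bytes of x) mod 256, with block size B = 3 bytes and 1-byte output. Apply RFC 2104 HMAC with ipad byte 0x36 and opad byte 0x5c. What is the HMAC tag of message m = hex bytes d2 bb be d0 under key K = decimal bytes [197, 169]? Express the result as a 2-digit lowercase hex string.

cd

Key decimal bytes [197, 169] = c5 a9 is 2 bytes ≤ B = 3; zero-pad to 3 bytes: K' = c5 a9 00.
K' ⊕ ipad = f3 9f 36.  K' ⊕ opad = 99 f5 5c.
Inner input = (K'⊕ipad) ∥ m = f3 9f 36 ∥ d2 bb be d0.
Inner hash: sum = 243+159+54+210+187+190+208 = 1251; mod 256 = 227 → e3.
Outer input = (K'⊕opad) ∥ inner = 99 f5 5c ∥ e3.
Outer hash (tag): sum = 153+245+92+227 = 717; mod 256 = 205 → cd.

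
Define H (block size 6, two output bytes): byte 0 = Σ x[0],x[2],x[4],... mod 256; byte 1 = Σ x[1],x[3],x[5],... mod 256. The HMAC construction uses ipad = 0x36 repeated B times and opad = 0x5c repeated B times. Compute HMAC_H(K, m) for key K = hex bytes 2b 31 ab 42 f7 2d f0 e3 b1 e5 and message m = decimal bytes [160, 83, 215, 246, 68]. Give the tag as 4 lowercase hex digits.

69ff

Key hex bytes 2b 31 ab 42 f7 2d f0 e3 b1 e5 is 10 bytes > B = 6, so hash it first: H(key) = 6e 68, then zero-pad to 6 bytes: K' = 6e 68 00 00 00 00.
K' ⊕ ipad = 58 5e 36 36 36 36.  K' ⊕ opad = 32 34 5c 5c 5c 5c.
Inner input = (K'⊕ipad) ∥ m = 58 5e 36 36 36 36 ∥ a0 53 d7 f6 44.
Inner hash: even-index sum = 639 mod 256 = 127; odd-index sum = 531 mod 256 = 19 → 7f 13.
Outer input = (K'⊕opad) ∥ inner = 32 34 5c 5c 5c 5c ∥ 7f 13.
Outer hash (tag): even-index sum = 361 mod 256 = 105; odd-index sum = 255 mod 256 = 255 → 69 ff.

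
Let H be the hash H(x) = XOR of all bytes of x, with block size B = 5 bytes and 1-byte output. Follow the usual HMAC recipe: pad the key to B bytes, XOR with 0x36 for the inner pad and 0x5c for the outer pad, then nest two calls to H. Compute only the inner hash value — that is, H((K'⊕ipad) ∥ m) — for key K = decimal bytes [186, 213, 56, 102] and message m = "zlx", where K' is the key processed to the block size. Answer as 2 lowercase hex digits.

69

Key decimal bytes [186, 213, 56, 102] = ba d5 38 66 is 4 bytes ≤ B = 5; zero-pad to 5 bytes: K' = ba d5 38 66 00.
K' ⊕ ipad = 8c e3 0e 50 36.
Inner input = 8c e3 0e 50 36 ∥ 7a 6c 78.
Inner hash: XOR 8c⊕e3⊕0e⊕50⊕36⊕7a⊕6c⊕78 = 69.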